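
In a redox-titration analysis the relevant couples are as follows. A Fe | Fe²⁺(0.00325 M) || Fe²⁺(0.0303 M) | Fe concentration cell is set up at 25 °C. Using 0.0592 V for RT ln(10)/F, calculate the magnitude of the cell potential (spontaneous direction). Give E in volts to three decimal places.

For a concentration cell E°cell = 0. The 0.0303 M side is the cathode (reduction is favoured where [Fe²⁺] is higher).
With n = 2, E = −(0.0592/2) log([Fe²⁺]ₐₙ/[Fe²⁺]꜀ₐₜ) = −(0.0592/2) log(0.00325/0.0303) = −(0.0592/2)(-0.970) = +0.029 V.

+0.029 V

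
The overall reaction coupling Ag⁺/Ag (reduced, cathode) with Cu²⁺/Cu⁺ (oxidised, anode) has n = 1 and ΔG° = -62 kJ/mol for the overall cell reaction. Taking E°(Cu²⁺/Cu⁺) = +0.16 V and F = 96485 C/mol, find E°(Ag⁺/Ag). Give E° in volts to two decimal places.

+0.80 V

E°cell = −ΔG°/(nF) = −(-62×10³)/((1)(96485)) = +0.643 V.
Since Ag⁺/Ag is the cathode and Cu²⁺/Cu⁺ the anode, E°cell = E°(Ag⁺/Ag) − E°(Cu²⁺/Cu⁺).
So E°(Ag⁺/Ag) = E°cell + E°(Cu²⁺/Cu⁺) = +0.643 + (+0.16) = +0.80 V.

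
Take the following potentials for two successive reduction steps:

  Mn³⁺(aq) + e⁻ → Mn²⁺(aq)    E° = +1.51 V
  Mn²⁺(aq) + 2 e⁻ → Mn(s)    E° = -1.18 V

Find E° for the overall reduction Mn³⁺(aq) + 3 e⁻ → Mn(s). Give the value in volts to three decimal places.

Adding the free-energy changes (−nFE°) of the two steps gives −n₃FE°₃ = −n₁FE°₁ − n₂FE°₂.
E°₃ = (1×+1.51 + 2×-1.18) / 3 = (-0.850) / 3 = -0.283 V.

-0.283 V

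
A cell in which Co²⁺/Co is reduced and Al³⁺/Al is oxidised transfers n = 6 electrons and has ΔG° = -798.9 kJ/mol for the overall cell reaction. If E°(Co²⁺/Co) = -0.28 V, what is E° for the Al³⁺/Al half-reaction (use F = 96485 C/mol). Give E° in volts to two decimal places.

-1.66 V

E°cell = −ΔG°/(nF) = −(-798.9×10³)/((6)(96485)) = +1.380 V.
Since Co²⁺/Co is the cathode and Al³⁺/Al the anode, E°cell = E°(Co²⁺/Co) − E°(Al³⁺/Al).
So E°(Al³⁺/Al) = E°(Co²⁺/Co) − E°cell = (-0.28) − (+1.380) = -1.66 V.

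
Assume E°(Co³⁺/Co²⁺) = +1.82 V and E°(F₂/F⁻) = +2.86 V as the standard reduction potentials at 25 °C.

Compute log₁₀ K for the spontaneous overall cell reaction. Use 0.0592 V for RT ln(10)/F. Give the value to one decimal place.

Cathode: F₂/F⁻; anode: Co³⁺/Co²⁺. E°cell = +1.04 V, n = 2.
log K = nE°cell / 0.0592 = (2)(+1.04) / 0.0592 = 35.1.

35.1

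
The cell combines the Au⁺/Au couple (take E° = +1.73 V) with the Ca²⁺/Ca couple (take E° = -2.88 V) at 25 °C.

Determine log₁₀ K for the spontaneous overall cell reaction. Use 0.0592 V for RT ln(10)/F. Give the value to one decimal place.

Cathode: Au⁺/Au; anode: Ca²⁺/Ca. E°cell = +4.61 V, n = 2.
log K = nE°cell / 0.0592 = (2)(+4.61) / 0.0592 = 155.7.

155.7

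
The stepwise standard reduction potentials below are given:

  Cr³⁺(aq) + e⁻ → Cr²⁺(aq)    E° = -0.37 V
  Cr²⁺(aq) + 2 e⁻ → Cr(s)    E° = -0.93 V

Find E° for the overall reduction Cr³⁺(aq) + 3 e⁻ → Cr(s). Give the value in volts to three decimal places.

-0.743 V

Since ΔG° = −nFE° is additive over sequential reductions, n₃E°₃ = n₁E°₁ + n₂E°₂.
E°₃ = (1×-0.37 + 2×-0.93) / 3 = (-2.230) / 3 = -0.743 V.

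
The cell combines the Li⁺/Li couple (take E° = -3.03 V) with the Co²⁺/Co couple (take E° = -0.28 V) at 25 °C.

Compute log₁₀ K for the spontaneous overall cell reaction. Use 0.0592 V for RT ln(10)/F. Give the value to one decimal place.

92.9

Cathode: Co²⁺/Co; anode: Li⁺/Li. E°cell = +2.75 V, n = 2.
log K = nE°cell / 0.0592 = (2)(+2.75) / 0.0592 = 92.9.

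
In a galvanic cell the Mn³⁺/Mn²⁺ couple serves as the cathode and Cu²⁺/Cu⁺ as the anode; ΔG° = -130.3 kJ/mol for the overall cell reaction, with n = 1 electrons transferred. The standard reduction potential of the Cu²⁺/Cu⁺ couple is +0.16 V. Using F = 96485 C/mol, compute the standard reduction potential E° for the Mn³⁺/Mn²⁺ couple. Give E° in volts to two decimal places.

E°cell = −ΔG°/(nF) = −(-130.3×10³)/((1)(96485)) = +1.350 V.
Since Mn³⁺/Mn²⁺ is the cathode and Cu²⁺/Cu⁺ the anode, E°cell = E°(Mn³⁺/Mn²⁺) − E°(Cu²⁺/Cu⁺).
So E°(Mn³⁺/Mn²⁺) = E°cell + E°(Cu²⁺/Cu⁺) = +1.350 + (+0.16) = +1.51 V.

+1.51 V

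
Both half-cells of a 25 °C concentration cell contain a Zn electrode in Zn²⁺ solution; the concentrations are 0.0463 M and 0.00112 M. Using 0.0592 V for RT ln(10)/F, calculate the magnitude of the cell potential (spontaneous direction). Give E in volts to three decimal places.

+0.048 V

For a concentration cell E°cell = 0. The 0.0463 M side is the cathode (reduction is favoured where [Zn²⁺] is higher).
With n = 2, E = −(0.0592/2) log([Zn²⁺]ₐₙ/[Zn²⁺]꜀ₐₜ) = −(0.0592/2) log(0.00112/0.0463) = −(0.0592/2)(-1.616) = +0.048 V.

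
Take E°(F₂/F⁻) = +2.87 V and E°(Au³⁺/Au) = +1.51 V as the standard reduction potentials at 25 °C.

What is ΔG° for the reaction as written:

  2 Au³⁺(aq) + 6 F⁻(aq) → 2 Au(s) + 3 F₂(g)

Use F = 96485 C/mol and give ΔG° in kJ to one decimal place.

As written, Au³⁺/Au is reduced (cathode) and F₂/F⁻ is oxidised (anode), so E°cell = (+1.51) − (+2.87) = -1.36 V.
Balancing electrons gives n = 6.
ΔG° = −nFE° = −(6)(96485)(-1.36) = 787,318 J = +787.3 kJ.

+787.3 kJ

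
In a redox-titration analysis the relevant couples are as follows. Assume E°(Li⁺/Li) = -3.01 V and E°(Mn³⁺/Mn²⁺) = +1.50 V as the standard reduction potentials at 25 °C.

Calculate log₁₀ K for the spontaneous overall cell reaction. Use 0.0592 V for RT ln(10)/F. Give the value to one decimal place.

Cathode: Mn³⁺/Mn²⁺; anode: Li⁺/Li. E°cell = +4.51 V, n = 1.
log K = nE°cell / 0.0592 = (1)(+4.51) / 0.0592 = 76.2.

76.2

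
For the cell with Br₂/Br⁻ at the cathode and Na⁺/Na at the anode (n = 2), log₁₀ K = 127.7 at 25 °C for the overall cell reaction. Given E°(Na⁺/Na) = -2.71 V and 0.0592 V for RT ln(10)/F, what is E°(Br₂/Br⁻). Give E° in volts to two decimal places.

+1.07 V

E°cell = (0.0592/n)·log K = (0.0592/2)(127.7) = +3.780 V.
Since Br₂/Br⁻ is the cathode and Na⁺/Na the anode, E°cell = E°(Br₂/Br⁻) − E°(Na⁺/Na).
So E°(Br₂/Br⁻) = E°cell + E°(Na⁺/Na) = +3.780 + (-2.71) = +1.07 V.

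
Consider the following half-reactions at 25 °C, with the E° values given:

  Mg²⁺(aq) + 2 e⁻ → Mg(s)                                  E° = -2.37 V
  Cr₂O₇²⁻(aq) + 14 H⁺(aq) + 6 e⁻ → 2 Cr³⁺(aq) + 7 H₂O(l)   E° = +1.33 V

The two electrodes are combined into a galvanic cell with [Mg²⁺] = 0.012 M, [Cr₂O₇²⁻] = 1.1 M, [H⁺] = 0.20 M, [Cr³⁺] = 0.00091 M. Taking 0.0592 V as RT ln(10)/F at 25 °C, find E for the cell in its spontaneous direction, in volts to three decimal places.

Cr₂O₇²⁻/Cr³⁺ is the cathode (higher E°), Mg²⁺/Mg the anode: E°cell = +1.33 − (-2.37) = +3.70 V, n = 6.
Overall: Cr₂O₇²⁻(aq) + 14 H⁺(aq) + 3 Mg(s) → 2 Cr³⁺(aq) + 7 H₂O(l) + 3 Mg²⁺(aq)
Q = [Cr³⁺]^2·[Mg²⁺]^3 / ([Cr₂O₇²⁻]·[H⁺]^14); log Q = -2.100.
E = E° − (0.0592/n) log Q = +3.70 − (0.0592/6)(-2.100) = +3.721 V.

+3.721 V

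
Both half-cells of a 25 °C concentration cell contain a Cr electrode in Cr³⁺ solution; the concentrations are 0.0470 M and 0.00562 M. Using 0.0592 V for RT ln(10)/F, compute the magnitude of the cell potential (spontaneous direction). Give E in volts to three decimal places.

+0.018 V

For a concentration cell E°cell = 0. The 0.0470 M side is the cathode (reduction is favoured where [Cr³⁺] is higher).
With n = 3, E = −(0.0592/3) log([Cr³⁺]ₐₙ/[Cr³⁺]꜀ₐₜ) = −(0.0592/3) log(0.00562/0.047) = −(0.0592/3)(-0.922) = +0.018 V.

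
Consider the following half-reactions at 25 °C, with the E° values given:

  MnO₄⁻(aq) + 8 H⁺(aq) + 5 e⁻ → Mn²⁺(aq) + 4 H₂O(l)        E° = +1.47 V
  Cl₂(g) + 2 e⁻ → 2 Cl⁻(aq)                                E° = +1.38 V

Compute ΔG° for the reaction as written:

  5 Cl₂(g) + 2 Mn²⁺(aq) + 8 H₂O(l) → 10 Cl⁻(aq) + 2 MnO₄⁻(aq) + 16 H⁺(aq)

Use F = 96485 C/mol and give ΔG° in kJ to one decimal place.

As written, Cl₂/Cl⁻ is reduced (cathode) and MnO₄⁻/Mn²⁺ is oxidised (anode), so E°cell = (+1.38) − (+1.47) = -0.09 V.
Balancing electrons gives n = 10.
ΔG° = −nFE° = −(10)(96485)(-0.09) = 86,836 J = +86.8 kJ.

+86.8 kJ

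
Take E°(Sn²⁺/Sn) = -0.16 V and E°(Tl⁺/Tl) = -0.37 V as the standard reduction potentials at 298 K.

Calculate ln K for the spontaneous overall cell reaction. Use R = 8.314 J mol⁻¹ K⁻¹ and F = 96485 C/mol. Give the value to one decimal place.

16.4

Cathode: Sn²⁺/Sn; anode: Tl⁺/Tl. E°cell = (-0.16) − (-0.37) = +0.21 V, with n = 2.
ΔG° = −nFE° = −RT ln K, so ln K = nFE°/(RT) = (2)(96485)(+0.21) / ((8.314)(298)) = 16.356.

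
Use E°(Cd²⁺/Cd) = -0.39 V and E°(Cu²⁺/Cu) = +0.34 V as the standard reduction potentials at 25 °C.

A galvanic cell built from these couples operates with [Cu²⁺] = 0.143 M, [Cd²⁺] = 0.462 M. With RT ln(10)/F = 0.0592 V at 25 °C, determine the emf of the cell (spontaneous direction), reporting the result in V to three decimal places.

+0.715 V

Cu²⁺/Cu is the cathode (higher E°), Cd²⁺/Cd the anode: E°cell = +0.34 − (-0.39) = +0.73 V, n = 2.
Overall: Cu²⁺(aq) + Cd(s) → Cu(s) + Cd²⁺(aq)
Q = [Cd²⁺] / ([Cu²⁺]); log Q = 0.509.
E = E° − (0.0592/n) log Q = +0.73 − (0.0592/2)(0.509) = +0.715 V.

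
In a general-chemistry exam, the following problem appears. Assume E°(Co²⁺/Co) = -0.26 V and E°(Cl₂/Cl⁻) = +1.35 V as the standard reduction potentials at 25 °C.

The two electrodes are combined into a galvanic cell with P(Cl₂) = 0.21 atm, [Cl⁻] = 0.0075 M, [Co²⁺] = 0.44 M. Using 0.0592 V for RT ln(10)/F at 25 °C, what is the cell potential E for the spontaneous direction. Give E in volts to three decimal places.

Cl₂/Cl⁻ is the cathode (higher E°), Co²⁺/Co the anode: E°cell = +1.35 − (-0.26) = +1.61 V, n = 2.
Overall: Cl₂(g) + Co(s) → 2 Cl⁻(aq) + Co²⁺(aq)
Q = [Cl⁻]^2·[Co²⁺] / (P(Cl₂)); log Q = -3.929.
E = E° − (0.0592/n) log Q = +1.61 − (0.0592/2)(-3.929) = +1.726 V.

+1.726 V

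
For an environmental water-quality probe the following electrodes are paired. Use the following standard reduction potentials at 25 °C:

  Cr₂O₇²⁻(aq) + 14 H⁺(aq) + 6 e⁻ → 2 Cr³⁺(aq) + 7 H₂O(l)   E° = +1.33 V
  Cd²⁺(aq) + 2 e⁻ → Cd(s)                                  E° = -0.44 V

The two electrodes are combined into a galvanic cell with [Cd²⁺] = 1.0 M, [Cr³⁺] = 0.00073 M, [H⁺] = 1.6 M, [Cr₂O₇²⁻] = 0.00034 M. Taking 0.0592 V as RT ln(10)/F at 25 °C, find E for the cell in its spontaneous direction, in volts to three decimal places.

Cr₂O₇²⁻/Cr³⁺ is the cathode (higher E°), Cd²⁺/Cd the anode: E°cell = +1.33 − (-0.44) = +1.77 V, n = 6.
Overall: Cr₂O₇²⁻(aq) + 14 H⁺(aq) + 3 Cd(s) → 2 Cr³⁺(aq) + 7 H₂O(l) + 3 Cd²⁺(aq)
Q = [Cr³⁺]^2·[Cd²⁺]^3 / ([Cr₂O₇²⁻]·[H⁺]^14); log Q = -5.663.
E = E° − (0.0592/n) log Q = +1.77 − (0.0592/6)(-5.663) = +1.826 V.

+1.826 V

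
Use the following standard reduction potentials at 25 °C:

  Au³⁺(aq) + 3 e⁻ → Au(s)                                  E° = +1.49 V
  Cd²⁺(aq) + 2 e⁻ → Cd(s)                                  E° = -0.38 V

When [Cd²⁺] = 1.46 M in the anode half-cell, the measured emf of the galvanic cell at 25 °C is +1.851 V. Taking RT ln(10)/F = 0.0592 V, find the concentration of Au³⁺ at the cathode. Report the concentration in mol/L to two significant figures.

Au³⁺/Au is the cathode, Cd²⁺/Cd the anode: E°cell = +1.87 V, n = 6.
Overall reaction: 2 Au³⁺(aq) + 3 Cd(s) → 2 Au(s) + 3 Cd²⁺(aq); Q = [Cd²⁺]^3/[Au³⁺]^2.
From E = E° − (0.0592/n) log Q: log Q = (E° − E)·n/0.0592 = (+1.87 − (+1.851))·6/0.0592 = 1.9257.
So 2·log[Au³⁺] = 3·log(1.46) − log Q = 0.4931 − (1.9257) = -1.4326; log[Au³⁺] = -1.4326 / 2 = -0.7163; [Au³⁺] = 10^(-0.7163) ≈ 0.19 M.

0.19 M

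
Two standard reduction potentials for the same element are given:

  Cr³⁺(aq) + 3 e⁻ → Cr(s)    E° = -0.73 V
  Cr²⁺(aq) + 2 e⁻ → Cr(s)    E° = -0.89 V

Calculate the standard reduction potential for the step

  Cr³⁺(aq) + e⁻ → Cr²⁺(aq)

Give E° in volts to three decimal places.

-0.410 V

Sequential free energies add, so n₃E°₃ = n₁E°₁ + n₂E°₂.
With n₃ = 3, and the known step contributing 2×(-0.89) V, the unknown satisfies 1·E° = 3×(-0.73) − 2×(-0.89) = -0.410.
E° = -0.410 / 1 = -0.410 V.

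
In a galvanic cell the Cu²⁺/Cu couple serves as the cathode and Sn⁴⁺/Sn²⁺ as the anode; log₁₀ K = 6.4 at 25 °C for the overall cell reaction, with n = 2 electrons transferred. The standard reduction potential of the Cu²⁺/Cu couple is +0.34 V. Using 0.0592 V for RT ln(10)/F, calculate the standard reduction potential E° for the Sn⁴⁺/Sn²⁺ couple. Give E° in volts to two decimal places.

+0.15 V

E°cell = (0.0592/n)·log K = (0.0592/2)(6.4) = +0.189 V.
Since Cu²⁺/Cu is the cathode and Sn⁴⁺/Sn²⁺ the anode, E°cell = E°(Cu²⁺/Cu) − E°(Sn⁴⁺/Sn²⁺).
So E°(Sn⁴⁺/Sn²⁺) = E°(Cu²⁺/Cu) − E°cell = (+0.34) − (+0.189) = +0.15 V.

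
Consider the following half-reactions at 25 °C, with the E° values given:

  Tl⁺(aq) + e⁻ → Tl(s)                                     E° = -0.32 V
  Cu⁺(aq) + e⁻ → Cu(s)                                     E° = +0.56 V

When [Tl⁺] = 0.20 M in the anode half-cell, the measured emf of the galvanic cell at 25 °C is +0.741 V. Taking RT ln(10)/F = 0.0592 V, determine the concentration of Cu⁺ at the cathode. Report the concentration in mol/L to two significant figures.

Cu⁺/Cu is the cathode, Tl⁺/Tl the anode: E°cell = +0.88 V, n = 1.
Overall reaction: Cu⁺(aq) + Tl(s) → Cu(s) + Tl⁺(aq); Q = [Tl⁺]^1/[Cu⁺]^1.
From E = E° − (0.0592/n) log Q: log Q = (E° − E)·n/0.0592 = (+0.88 − (+0.741))·1/0.0592 = 2.3480.
So 1·log[Cu⁺] = 1·log(0.2) − log Q = -0.6990 − (2.3480) = -3.0470; [Cu⁺] = 10^(-3.0470) ≈ 0.00090 M.

0.00090 M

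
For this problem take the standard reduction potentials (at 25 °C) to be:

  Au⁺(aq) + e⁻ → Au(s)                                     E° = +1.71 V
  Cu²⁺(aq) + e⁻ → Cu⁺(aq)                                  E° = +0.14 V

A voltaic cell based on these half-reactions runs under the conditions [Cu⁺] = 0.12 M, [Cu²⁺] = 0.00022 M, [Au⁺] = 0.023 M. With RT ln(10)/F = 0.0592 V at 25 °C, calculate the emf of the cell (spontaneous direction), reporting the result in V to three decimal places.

+1.635 V

Au⁺/Au is the cathode (higher E°), Cu²⁺/Cu⁺ the anode: E°cell = +1.71 − (+0.14) = +1.57 V, n = 1.
Overall: Au⁺(aq) + Cu⁺(aq) → Au(s) + Cu²⁺(aq)
Q = [Cu²⁺] / ([Au⁺]·[Cu⁺]); log Q = -1.098.
E = E° − (0.0592/n) log Q = +1.57 − (0.0592/1)(-1.098) = +1.635 V.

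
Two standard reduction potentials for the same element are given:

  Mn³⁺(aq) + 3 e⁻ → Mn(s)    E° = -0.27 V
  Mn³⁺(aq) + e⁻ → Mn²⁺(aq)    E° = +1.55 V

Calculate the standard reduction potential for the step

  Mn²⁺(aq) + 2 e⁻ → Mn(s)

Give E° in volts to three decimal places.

-1.180 V

Sequential free energies add, so n₃E°₃ = n₁E°₁ + n₂E°₂.
With n₃ = 3, and the known step contributing 1×(+1.55) V, the unknown satisfies 2·E° = 3×(-0.27) − 1×(+1.55) = -2.360.
E° = -2.360 / 2 = -1.180 V.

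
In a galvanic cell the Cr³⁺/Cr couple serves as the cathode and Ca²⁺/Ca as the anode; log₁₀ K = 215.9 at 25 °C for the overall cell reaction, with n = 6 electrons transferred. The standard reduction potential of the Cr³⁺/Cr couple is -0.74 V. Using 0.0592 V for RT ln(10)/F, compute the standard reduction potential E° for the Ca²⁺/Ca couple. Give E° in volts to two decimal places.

E°cell = (0.0592/n)·log K = (0.0592/6)(215.9) = +2.130 V.
Since Cr³⁺/Cr is the cathode and Ca²⁺/Ca the anode, E°cell = E°(Cr³⁺/Cr) − E°(Ca²⁺/Ca).
So E°(Ca²⁺/Ca) = E°(Cr³⁺/Cr) − E°cell = (-0.74) − (+2.130) = -2.87 V.

-2.87 V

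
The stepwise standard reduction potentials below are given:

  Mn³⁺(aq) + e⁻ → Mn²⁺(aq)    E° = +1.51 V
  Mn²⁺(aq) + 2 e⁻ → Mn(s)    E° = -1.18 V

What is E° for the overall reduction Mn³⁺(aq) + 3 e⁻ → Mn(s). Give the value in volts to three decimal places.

Since ΔG° = −nFE° is additive over sequential reductions, n₃E°₃ = n₁E°₁ + n₂E°₂.
E°₃ = (1×+1.51 + 2×-1.18) / 3 = (-0.850) / 3 = -0.283 V.

-0.283 V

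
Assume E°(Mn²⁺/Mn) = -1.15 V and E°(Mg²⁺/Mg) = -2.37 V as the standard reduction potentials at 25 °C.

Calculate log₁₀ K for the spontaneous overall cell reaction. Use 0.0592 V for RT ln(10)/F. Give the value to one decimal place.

41.2

Cathode: Mn²⁺/Mn; anode: Mg²⁺/Mg. E°cell = +1.22 V, n = 2.
log K = nE°cell / 0.0592 = (2)(+1.22) / 0.0592 = 41.2.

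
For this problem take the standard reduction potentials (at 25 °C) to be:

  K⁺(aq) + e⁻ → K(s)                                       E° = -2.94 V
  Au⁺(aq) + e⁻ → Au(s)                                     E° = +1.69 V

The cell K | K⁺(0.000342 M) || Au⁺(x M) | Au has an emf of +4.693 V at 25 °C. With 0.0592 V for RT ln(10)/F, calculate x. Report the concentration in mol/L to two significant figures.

0.0040 M

Au⁺/Au is the cathode, K⁺/K the anode: E°cell = +4.63 V, n = 1.
Overall reaction: Au⁺(aq) + K(s) → Au(s) + K⁺(aq); Q = [K⁺]^1/[Au⁺]^1.
From E = E° − (0.0592/n) log Q: log Q = (E° − E)·n/0.0592 = (+4.63 − (+4.693))·1/0.0592 = -1.0642.
So 1·log[Au⁺] = 1·log(0.000342) − log Q = -3.4660 − (-1.0642) = -2.4018; [Au⁺] = 10^(-2.4018) ≈ 0.0040 M.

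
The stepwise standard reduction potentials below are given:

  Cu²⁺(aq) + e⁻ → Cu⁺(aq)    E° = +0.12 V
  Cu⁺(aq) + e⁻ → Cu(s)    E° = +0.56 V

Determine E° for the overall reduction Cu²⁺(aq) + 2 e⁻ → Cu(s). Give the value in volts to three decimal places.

+0.340 V

Adding the free-energy changes (−nFE°) of the two steps gives −n₃FE°₃ = −n₁FE°₁ − n₂FE°₂.
E°₃ = (1×+0.12 + 1×+0.56) / 2 = (+0.680) / 2 = +0.340 V.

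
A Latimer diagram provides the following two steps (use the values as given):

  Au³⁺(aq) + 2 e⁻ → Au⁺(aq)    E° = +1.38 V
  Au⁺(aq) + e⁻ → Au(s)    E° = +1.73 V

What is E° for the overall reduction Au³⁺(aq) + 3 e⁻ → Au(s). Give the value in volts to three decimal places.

+1.497 V

Since ΔG° = −nFE° is additive over sequential reductions, n₃E°₃ = n₁E°₁ + n₂E°₂.
E°₃ = (2×+1.38 + 1×+1.73) / 3 = (+4.490) / 3 = +1.497 V.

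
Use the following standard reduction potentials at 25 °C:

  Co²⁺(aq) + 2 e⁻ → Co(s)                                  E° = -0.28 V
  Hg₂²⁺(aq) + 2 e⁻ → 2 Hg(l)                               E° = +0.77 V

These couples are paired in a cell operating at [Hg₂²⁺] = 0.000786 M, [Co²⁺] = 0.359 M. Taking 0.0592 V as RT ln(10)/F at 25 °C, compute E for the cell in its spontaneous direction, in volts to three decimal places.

+0.971 V

Hg₂²⁺/Hg is the cathode (higher E°), Co²⁺/Co the anode: E°cell = +0.77 − (-0.28) = +1.05 V, n = 2.
Overall: Hg₂²⁺(aq) + Co(s) → 2 Hg(l) + Co²⁺(aq)
Q = [Co²⁺] / ([Hg₂²⁺]); log Q = 2.660.
E = E° − (0.0592/n) log Q = +1.05 − (0.0592/2)(2.660) = +0.971 V.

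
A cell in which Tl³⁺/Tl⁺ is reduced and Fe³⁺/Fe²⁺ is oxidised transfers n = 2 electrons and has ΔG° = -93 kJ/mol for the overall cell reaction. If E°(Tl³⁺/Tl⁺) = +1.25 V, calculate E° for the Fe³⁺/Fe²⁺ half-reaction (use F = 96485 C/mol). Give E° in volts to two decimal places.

+0.77 V

E°cell = −ΔG°/(nF) = −(-93×10³)/((2)(96485)) = +0.482 V.
Since Tl³⁺/Tl⁺ is the cathode and Fe³⁺/Fe²⁺ the anode, E°cell = E°(Tl³⁺/Tl⁺) − E°(Fe³⁺/Fe²⁺).
So E°(Fe³⁺/Fe²⁺) = E°(Tl³⁺/Tl⁺) − E°cell = (+1.25) − (+0.482) = +0.77 V.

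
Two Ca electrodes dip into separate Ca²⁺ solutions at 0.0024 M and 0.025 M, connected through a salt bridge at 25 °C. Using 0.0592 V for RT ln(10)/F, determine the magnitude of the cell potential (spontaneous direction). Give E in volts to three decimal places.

+0.030 V

For a concentration cell E°cell = 0. The 0.025 M side is the cathode (reduction is favoured where [Ca²⁺] is higher).
With n = 2, E = −(0.0592/2) log([Ca²⁺]ₐₙ/[Ca²⁺]꜀ₐₜ) = −(0.0592/2) log(0.0024/0.025) = −(0.0592/2)(-1.018) = +0.030 V.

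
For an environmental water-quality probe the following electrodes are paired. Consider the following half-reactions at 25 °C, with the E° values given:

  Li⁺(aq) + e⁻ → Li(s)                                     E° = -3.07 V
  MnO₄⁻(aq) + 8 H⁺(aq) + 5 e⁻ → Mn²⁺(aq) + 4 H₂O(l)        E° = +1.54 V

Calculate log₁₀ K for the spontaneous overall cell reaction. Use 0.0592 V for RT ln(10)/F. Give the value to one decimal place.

Cathode: MnO₄⁻/Mn²⁺; anode: Li⁺/Li. E°cell = +4.61 V, n = 5.
log K = nE°cell / 0.0592 = (5)(+4.61) / 0.0592 = 389.4.

389.4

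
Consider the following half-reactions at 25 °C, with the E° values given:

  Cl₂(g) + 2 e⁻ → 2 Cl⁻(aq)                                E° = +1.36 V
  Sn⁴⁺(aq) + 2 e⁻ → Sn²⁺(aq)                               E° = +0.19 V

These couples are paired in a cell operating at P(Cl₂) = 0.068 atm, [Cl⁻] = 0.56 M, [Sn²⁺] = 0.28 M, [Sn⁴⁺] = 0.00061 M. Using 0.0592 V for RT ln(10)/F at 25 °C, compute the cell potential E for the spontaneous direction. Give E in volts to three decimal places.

Cl₂/Cl⁻ is the cathode (higher E°), Sn⁴⁺/Sn²⁺ the anode: E°cell = +1.36 − (+0.19) = +1.17 V, n = 2.
Overall: Cl₂(g) + Sn²⁺(aq) → 2 Cl⁻(aq) + Sn⁴⁺(aq)
Q = [Cl⁻]^2·[Sn⁴⁺] / (P(Cl₂)·[Sn²⁺]); log Q = -1.998.
E = E° − (0.0592/n) log Q = +1.17 − (0.0592/2)(-1.998) = +1.229 V.

+1.229 V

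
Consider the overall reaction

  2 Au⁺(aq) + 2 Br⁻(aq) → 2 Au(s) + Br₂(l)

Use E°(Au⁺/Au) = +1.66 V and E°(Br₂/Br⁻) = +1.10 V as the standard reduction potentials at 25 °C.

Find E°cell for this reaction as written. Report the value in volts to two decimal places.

The Au⁺/Au couple has the higher reduction potential, so it is the cathode; Br₂/Br⁻ is oxidised at the anode.
E°cell = E°(cathode) − E°(anode) = (+1.66) − (+1.10) = +0.56 V.

+0.56 V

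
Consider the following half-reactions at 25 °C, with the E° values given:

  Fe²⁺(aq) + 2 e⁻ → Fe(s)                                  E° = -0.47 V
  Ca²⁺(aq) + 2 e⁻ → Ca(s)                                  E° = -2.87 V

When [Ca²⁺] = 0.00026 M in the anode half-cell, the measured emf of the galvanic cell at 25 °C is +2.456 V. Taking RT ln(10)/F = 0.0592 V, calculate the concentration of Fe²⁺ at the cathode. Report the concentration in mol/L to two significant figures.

0.020 M

Fe²⁺/Fe is the cathode, Ca²⁺/Ca the anode: E°cell = +2.40 V, n = 2.
Overall reaction: Fe²⁺(aq) + Ca(s) → Fe(s) + Ca²⁺(aq); Q = [Ca²⁺]^1/[Fe²⁺]^1.
From E = E° − (0.0592/n) log Q: log Q = (E° − E)·n/0.0592 = (+2.40 − (+2.456))·2/0.0592 = -1.8919.
So 1·log[Fe²⁺] = 1·log(0.00026) − log Q = -3.5850 − (-1.8919) = -1.6931; [Fe²⁺] = 10^(-1.6931) ≈ 0.020 M.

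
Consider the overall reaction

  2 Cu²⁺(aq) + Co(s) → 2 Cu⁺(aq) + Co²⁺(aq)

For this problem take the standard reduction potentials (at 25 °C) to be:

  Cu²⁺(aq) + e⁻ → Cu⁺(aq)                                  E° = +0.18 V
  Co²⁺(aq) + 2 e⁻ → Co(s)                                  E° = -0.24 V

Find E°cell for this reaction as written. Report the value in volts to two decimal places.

+0.42 V

The Cu²⁺/Cu⁺ couple has the higher reduction potential, so it is the cathode; Co²⁺/Co is oxidised at the anode.
E°cell = E°(cathode) − E°(anode) = (+0.18) − (-0.24) = +0.42 V.
Since E°cell > 0, the reaction is spontaneous under standard conditions.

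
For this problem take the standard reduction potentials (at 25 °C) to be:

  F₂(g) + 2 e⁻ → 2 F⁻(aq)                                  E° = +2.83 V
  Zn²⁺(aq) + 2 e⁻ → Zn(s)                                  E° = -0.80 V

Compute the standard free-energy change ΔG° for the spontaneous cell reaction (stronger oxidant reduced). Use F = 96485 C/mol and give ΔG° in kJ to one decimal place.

-700.5 kJ

F₂/F⁻ (E° = +2.83 V) is the cathode; Zn²⁺/Zn (E° = -0.80 V) is the anode, so E°cell = +3.63 V.
Balancing electrons gives n = 2 (lcm of 2 and 2).
ΔG° = −nFE° = −(2)(96485)(+3.63) = -700,481 J = -700.5 kJ.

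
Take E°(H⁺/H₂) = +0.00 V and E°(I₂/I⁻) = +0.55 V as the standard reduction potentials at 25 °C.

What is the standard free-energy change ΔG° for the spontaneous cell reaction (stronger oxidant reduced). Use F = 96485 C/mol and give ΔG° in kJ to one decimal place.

-106.1 kJ

I₂/I⁻ (E° = +0.55 V) is the cathode; H⁺/H₂ (E° = +0.00 V) is the anode, so E°cell = +0.55 V.
Balancing electrons gives n = 2 (lcm of 2 and 2).
ΔG° = −nFE° = −(2)(96485)(+0.55) = -106,134 J = -106.1 kJ.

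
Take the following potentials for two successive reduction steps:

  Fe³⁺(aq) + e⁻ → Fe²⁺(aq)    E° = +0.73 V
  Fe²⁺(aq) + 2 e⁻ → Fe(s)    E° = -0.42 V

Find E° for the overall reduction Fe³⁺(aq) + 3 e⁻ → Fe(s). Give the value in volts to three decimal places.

-0.037 V

Since ΔG° = −nFE° is additive over sequential reductions, n₃E°₃ = n₁E°₁ + n₂E°₂.
E°₃ = (1×+0.73 + 2×-0.42) / 3 = (-0.110) / 3 = -0.037 V.
Simply averaging or adding the two E° values would be wrong; the electron-weighted sum is required.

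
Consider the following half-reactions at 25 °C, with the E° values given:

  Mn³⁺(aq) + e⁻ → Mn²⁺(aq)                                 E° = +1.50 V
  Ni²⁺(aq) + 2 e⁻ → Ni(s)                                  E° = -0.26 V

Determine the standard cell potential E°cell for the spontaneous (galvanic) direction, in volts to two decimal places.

The Mn³⁺/Mn²⁺ couple has the higher reduction potential, so it is the cathode; Ni²⁺/Ni is oxidised at the anode.
E°cell = E°(cathode) − E°(anode) = (+1.50) − (-0.26) = +1.76 V.

+1.76 V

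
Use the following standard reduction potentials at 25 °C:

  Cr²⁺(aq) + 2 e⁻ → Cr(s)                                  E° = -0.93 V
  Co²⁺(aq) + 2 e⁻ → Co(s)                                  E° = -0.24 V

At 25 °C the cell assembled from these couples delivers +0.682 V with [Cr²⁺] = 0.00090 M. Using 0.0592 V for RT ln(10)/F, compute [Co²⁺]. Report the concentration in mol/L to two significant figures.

Co²⁺/Co is the cathode, Cr²⁺/Cr the anode: E°cell = +0.69 V, n = 2.
Overall reaction: Co²⁺(aq) + Cr(s) → Co(s) + Cr²⁺(aq); Q = [Cr²⁺]^1/[Co²⁺]^1.
From E = E° − (0.0592/n) log Q: log Q = (E° − E)·n/0.0592 = (+0.69 − (+0.682))·2/0.0592 = 0.2703.
So 1·log[Co²⁺] = 1·log(0.0009) − log Q = -3.0458 − (0.2703) = -3.3161; [Co²⁺] = 10^(-3.3161) ≈ 0.00048 M.

0.00048 M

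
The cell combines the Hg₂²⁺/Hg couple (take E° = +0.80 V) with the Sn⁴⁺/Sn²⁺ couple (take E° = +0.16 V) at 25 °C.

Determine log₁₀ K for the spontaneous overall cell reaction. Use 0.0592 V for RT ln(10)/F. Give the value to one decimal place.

Cathode: Hg₂²⁺/Hg; anode: Sn⁴⁺/Sn²⁺. E°cell = +0.64 V, n = 2.
log K = nE°cell / 0.0592 = (2)(+0.64) / 0.0592 = 21.6.

21.6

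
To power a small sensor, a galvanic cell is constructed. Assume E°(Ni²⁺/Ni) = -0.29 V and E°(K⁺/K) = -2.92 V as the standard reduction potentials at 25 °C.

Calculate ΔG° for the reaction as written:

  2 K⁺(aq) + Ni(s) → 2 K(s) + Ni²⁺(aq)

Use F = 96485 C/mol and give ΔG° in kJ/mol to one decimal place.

As written, K⁺/K is reduced (cathode) and Ni²⁺/Ni is oxidised (anode), so E°cell = (-2.92) − (-0.29) = -2.63 V.
Balancing electrons gives n = 2.
ΔG° = −nFE° = −(2)(96485)(-2.63) = 507,511 J = +507.5 kJ/mol.

+507.5 kJ/mol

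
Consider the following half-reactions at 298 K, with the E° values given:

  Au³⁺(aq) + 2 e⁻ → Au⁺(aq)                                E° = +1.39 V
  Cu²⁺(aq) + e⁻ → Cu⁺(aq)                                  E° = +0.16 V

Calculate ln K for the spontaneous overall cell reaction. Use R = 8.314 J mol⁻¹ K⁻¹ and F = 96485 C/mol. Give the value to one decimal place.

Cathode: Au³⁺/Au⁺; anode: Cu²⁺/Cu⁺. E°cell = (+1.39) − (+0.16) = +1.23 V, with n = 2.
ΔG° = −nFE° = −RT ln K, so ln K = nFE°/(RT) = (2)(96485)(+1.23) / ((8.314)(298)) = 95.801.

95.8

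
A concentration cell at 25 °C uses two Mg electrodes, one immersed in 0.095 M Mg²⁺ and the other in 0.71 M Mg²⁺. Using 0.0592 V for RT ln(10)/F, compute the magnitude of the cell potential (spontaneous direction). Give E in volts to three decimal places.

+0.026 V

For a concentration cell E°cell = 0. The 0.71 M side is the cathode (reduction is favoured where [Mg²⁺] is higher).
With n = 2, E = −(0.0592/2) log([Mg²⁺]ₐₙ/[Mg²⁺]꜀ₐₜ) = −(0.0592/2) log(0.095/0.71) = −(0.0592/2)(-0.874) = +0.026 V.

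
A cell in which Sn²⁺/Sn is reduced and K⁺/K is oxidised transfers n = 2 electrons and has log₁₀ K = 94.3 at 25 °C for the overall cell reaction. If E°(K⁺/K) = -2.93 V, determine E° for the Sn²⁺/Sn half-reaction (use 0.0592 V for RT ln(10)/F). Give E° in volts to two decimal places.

E°cell = (0.0592/n)·log K = (0.0592/2)(94.3) = +2.791 V.
Since Sn²⁺/Sn is the cathode and K⁺/K the anode, E°cell = E°(Sn²⁺/Sn) − E°(K⁺/K).
So E°(Sn²⁺/Sn) = E°cell + E°(K⁺/K) = +2.791 + (-2.93) = -0.14 V.

-0.14 V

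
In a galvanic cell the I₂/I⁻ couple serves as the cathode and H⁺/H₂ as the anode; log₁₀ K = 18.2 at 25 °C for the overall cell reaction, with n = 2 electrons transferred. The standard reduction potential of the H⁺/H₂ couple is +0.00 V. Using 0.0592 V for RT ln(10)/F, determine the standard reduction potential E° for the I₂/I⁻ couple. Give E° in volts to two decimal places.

E°cell = (0.0592/n)·log K = (0.0592/2)(18.2) = +0.539 V.
Since I₂/I⁻ is the cathode and H⁺/H₂ the anode, E°cell = E°(I₂/I⁻) − E°(H⁺/H₂).
So E°(I₂/I⁻) = E°cell + E°(H⁺/H₂) = +0.539 + (+0.00) = +0.54 V.

+0.54 V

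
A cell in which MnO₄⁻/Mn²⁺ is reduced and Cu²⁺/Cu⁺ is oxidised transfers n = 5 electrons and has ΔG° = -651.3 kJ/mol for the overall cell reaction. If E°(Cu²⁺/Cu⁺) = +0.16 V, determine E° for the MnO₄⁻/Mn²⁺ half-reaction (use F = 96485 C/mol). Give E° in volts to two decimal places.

+1.51 V

E°cell = −ΔG°/(nF) = −(-651.3×10³)/((5)(96485)) = +1.350 V.
Since MnO₄⁻/Mn²⁺ is the cathode and Cu²⁺/Cu⁺ the anode, E°cell = E°(MnO₄⁻/Mn²⁺) − E°(Cu²⁺/Cu⁺).
So E°(MnO₄⁻/Mn²⁺) = E°cell + E°(Cu²⁺/Cu⁺) = +1.350 + (+0.16) = +1.51 V.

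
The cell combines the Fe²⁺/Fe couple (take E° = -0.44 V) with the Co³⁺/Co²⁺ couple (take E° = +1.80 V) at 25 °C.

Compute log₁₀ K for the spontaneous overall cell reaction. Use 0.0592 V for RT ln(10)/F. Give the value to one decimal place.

75.7

Cathode: Co³⁺/Co²⁺; anode: Fe²⁺/Fe. E°cell = +2.24 V, n = 2.
log K = nE°cell / 0.0592 = (2)(+2.24) / 0.0592 = 75.7.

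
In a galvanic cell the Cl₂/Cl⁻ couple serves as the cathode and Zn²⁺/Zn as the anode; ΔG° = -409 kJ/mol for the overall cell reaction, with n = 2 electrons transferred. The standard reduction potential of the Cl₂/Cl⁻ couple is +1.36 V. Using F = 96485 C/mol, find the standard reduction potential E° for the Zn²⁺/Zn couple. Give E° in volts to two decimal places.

E°cell = −ΔG°/(nF) = −(-409×10³)/((2)(96485)) = +2.120 V.
Since Cl₂/Cl⁻ is the cathode and Zn²⁺/Zn the anode, E°cell = E°(Cl₂/Cl⁻) − E°(Zn²⁺/Zn).
So E°(Zn²⁺/Zn) = E°(Cl₂/Cl⁻) − E°cell = (+1.36) − (+2.120) = -0.76 V.

-0.76 V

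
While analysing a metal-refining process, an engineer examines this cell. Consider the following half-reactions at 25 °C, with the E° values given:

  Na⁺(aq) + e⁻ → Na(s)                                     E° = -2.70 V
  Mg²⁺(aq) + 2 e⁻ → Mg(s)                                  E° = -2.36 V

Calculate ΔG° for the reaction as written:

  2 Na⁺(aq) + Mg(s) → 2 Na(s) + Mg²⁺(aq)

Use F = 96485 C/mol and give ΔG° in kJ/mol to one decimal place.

As written, Na⁺/Na is reduced (cathode) and Mg²⁺/Mg is oxidised (anode), so E°cell = (-2.70) − (-2.36) = -0.34 V.
Balancing electrons gives n = 2.
ΔG° = −nFE° = −(2)(96485)(-0.34) = 65,610 J = +65.6 kJ/mol.

+65.6 kJ/mol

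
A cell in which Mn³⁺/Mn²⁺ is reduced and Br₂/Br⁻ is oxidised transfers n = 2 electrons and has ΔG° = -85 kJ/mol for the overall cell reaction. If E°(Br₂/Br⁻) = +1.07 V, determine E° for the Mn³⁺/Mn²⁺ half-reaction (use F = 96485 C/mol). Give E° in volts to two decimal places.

+1.51 V

E°cell = −ΔG°/(nF) = −(-85×10³)/((2)(96485)) = +0.440 V.
Since Mn³⁺/Mn²⁺ is the cathode and Br₂/Br⁻ the anode, E°cell = E°(Mn³⁺/Mn²⁺) − E°(Br₂/Br⁻).
So E°(Mn³⁺/Mn²⁺) = E°cell + E°(Br₂/Br⁻) = +0.440 + (+1.07) = +1.51 V.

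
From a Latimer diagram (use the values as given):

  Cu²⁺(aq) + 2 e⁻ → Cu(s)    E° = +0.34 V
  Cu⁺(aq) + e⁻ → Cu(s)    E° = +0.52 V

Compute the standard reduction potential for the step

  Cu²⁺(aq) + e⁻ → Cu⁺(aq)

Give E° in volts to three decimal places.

+0.160 V

Sequential free energies add, so n₃E°₃ = n₁E°₁ + n₂E°₂.
With n₃ = 2, and the known step contributing 1×(+0.52) V, the unknown satisfies 1·E° = 2×(+0.34) − 1×(+0.52) = +0.160.
E° = +0.160 / 1 = +0.160 V.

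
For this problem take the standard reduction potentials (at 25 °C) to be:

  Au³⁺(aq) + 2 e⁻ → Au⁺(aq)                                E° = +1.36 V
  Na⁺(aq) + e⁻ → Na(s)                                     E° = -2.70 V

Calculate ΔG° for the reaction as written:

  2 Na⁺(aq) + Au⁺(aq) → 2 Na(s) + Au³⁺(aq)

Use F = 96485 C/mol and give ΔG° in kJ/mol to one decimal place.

+783.5 kJ/mol

As written, Na⁺/Na is reduced (cathode) and Au³⁺/Au⁺ is oxidised (anode), so E°cell = (-2.70) − (+1.36) = -4.06 V.
Balancing electrons gives n = 2.
ΔG° = −nFE° = −(2)(96485)(-4.06) = 783,458 J = +783.5 kJ/mol.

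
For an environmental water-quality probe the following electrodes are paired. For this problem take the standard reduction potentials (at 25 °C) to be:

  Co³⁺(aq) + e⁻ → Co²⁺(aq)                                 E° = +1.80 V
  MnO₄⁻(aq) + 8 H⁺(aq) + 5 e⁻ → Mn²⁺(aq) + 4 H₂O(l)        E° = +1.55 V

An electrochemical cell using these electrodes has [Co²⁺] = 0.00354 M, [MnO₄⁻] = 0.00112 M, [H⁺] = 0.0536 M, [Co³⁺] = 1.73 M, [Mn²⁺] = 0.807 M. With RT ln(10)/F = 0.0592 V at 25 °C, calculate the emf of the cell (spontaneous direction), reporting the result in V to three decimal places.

Co³⁺/Co²⁺ is the cathode (higher E°), MnO₄⁻/Mn²⁺ the anode: E°cell = +1.80 − (+1.55) = +0.25 V, n = 5.
Overall: 5 Co³⁺(aq) + Mn²⁺(aq) + 4 H₂O(l) → 5 Co²⁺(aq) + MnO₄⁻(aq) + 8 H⁺(aq)
Q = [Co²⁺]^5·[MnO₄⁻]·[H⁺]^8 / ([Co³⁺]^5·[Mn²⁺]); log Q = -26.470.
E = E° − (0.0592/n) log Q = +0.25 − (0.0592/5)(-26.470) = +0.563 V.

+0.563 V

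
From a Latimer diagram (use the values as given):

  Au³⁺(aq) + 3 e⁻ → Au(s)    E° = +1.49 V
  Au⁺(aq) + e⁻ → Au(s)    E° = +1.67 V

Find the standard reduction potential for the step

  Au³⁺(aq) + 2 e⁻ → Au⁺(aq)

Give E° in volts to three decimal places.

+1.400 V

Sequential free energies add, so n₃E°₃ = n₁E°₁ + n₂E°₂.
With n₃ = 3, and the known step contributing 1×(+1.67) V, the unknown satisfies 2·E° = 3×(+1.49) − 1×(+1.67) = +2.800.
E° = +2.800 / 2 = +1.400 V.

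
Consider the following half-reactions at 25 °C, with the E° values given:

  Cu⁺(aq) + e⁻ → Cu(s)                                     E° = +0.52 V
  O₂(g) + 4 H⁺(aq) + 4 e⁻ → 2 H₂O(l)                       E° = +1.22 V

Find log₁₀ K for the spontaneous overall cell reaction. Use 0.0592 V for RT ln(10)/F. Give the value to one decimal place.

47.3

Cathode: O₂/H₂O; anode: Cu⁺/Cu. E°cell = +0.70 V, n = 4.
log K = nE°cell / 0.0592 = (4)(+0.70) / 0.0592 = 47.3.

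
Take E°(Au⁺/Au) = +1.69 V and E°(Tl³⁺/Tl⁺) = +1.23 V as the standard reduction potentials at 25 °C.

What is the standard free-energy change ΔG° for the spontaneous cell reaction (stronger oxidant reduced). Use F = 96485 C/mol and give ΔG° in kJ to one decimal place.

Au⁺/Au (E° = +1.69 V) is the cathode; Tl³⁺/Tl⁺ (E° = +1.23 V) is the anode, so E°cell = +0.46 V.
Balancing electrons gives n = 2 (lcm of 1 and 2).
ΔG° = −nFE° = −(2)(96485)(+0.46) = -88,766 J = -88.8 kJ.

-88.8 kJ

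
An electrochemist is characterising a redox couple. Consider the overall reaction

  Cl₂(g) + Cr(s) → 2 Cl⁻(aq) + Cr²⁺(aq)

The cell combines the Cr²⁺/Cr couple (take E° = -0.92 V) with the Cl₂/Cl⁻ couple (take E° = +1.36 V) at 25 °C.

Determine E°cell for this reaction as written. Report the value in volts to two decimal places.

The Cl₂/Cl⁻ couple has the higher reduction potential, so it is the cathode; Cr²⁺/Cr is oxidised at the anode.
E°cell = E°(cathode) − E°(anode) = (+1.36) − (-0.92) = +2.28 V.

+2.28 V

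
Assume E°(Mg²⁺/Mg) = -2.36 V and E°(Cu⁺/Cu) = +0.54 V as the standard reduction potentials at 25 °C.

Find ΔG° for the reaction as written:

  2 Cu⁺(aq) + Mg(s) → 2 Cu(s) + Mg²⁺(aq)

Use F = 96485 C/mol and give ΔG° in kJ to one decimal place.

-559.6 kJ

As written, Cu⁺/Cu is reduced (cathode) and Mg²⁺/Mg is oxidised (anode), so E°cell = (+0.54) − (-2.36) = +2.90 V.
Balancing electrons gives n = 2.
ΔG° = −nFE° = −(2)(96485)(+2.90) = -559,613 J = -559.6 kJ.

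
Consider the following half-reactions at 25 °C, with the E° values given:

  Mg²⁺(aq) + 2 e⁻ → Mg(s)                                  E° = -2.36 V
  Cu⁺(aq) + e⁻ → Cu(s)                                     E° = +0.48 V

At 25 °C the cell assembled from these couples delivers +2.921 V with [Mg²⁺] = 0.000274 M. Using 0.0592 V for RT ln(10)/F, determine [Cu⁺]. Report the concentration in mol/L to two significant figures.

Cu⁺/Cu is the cathode, Mg²⁺/Mg the anode: E°cell = +2.84 V, n = 2.
Overall reaction: 2 Cu⁺(aq) + Mg(s) → 2 Cu(s) + Mg²⁺(aq); Q = [Mg²⁺]^1/[Cu⁺]^2.
From E = E° − (0.0592/n) log Q: log Q = (E° − E)·n/0.0592 = (+2.84 − (+2.921))·2/0.0592 = -2.7365.
So 2·log[Cu⁺] = 1·log(0.000274) − log Q = -3.5622 − (-2.7365) = -0.8257; log[Cu⁺] = -0.8257 / 2 = -0.4128; [Cu⁺] = 10^(-0.4128) ≈ 0.39 M.

0.39 M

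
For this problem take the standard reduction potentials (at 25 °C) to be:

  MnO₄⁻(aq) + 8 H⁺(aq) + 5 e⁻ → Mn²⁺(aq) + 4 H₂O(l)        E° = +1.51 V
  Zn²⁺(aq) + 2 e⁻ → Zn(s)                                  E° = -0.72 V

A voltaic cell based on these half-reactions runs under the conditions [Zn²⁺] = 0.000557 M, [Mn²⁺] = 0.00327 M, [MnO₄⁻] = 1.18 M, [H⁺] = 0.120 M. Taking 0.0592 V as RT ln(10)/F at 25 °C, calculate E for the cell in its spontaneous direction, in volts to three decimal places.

MnO₄⁻/Mn²⁺ is the cathode (higher E°), Zn²⁺/Zn the anode: E°cell = +1.51 − (-0.72) = +2.23 V, n = 10.
Overall: 2 MnO₄⁻(aq) + 16 H⁺(aq) + 5 Zn(s) → 2 Mn²⁺(aq) + 8 H₂O(l) + 5 Zn²⁺(aq)
Q = [Mn²⁺]^2·[Zn²⁺]^5 / ([MnO₄⁻]^2·[H⁺]^16); log Q = -6.652.
E = E° − (0.0592/n) log Q = +2.23 − (0.0592/10)(-6.652) = +2.269 V.

+2.269 V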